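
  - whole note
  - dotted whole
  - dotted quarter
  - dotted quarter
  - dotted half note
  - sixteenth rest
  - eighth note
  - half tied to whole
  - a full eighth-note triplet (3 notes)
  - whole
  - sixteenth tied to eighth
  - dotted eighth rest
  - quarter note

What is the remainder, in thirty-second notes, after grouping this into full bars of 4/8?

2

One bar of 4/8 = 8 sixteenth notes.
Working in sixteenth notes: whole note = 16; dotted whole = 24; dotted quarter = 6; dotted quarter = 6; dotted half note = 12; sixteenth rest = 1; eighth note = 2; half tied to whole (half + whole) = 24; a full eighth-note triplet (3 notes) (three triplet eighths span one quarter) = 4; whole = 16; sixteenth tied to eighth (sixteenth + eighth) = 3; dotted eighth rest = 3; quarter note = 4.
Adding: 16 + 24 + 6 + 6 + 12 + 1 + 2 + 24 + 4 + 16 + 3 + 3 + 4 = 121.
121 ÷ 8 = 15 complete bars with 1 sixteenth note remaining = 2 thirty-second notes.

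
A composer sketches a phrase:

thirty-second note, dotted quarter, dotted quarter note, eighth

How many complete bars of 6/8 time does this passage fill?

One bar of 6/8 = 24 thirty-second notes.
Working in thirty-second notes: thirty-second note = 1; dotted quarter = 12; dotted quarter note = 12; eighth = 4.
Adding: 1 + 12 + 12 + 4 = 29.
29 ÷ 24 = 1 complete bar with 5 left over.

1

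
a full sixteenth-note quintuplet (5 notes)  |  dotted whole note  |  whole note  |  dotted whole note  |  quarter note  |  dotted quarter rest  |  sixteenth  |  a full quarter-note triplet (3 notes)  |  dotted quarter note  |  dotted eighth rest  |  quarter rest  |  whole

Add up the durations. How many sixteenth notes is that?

116

Each duration in sixteenth notes: a full sixteenth-note quintuplet (5 notes) (five quintuplet sixteenths span one quarter) = 4; dotted whole note = 24; whole note = 16; dotted whole note = 24; quarter note = 4; dotted quarter rest = 6; sixteenth = 1; a full quarter-note triplet (3 notes) (three triplet quarters span one half) = 8; dotted quarter note = 6; dotted eighth rest = 3; quarter rest = 4; whole = 16.
Adding: 4 + 24 + 16 + 24 + 4 + 6 + 1 + 8 + 6 + 3 + 4 + 16 = 116 sixteenth notes.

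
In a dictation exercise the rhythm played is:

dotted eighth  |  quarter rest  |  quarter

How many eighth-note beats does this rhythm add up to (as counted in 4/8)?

One eighth-note beat = 2 sixteenth notes.
In sixteenth notes: dotted eighth = 3; quarter rest = 4; quarter = 4.
Sum: 3 + 4 + 4 = 11.
11 ÷ 2 = 5.5 beats.

5.5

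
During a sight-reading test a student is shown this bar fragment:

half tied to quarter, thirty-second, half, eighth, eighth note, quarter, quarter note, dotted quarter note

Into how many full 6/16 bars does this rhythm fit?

6

One bar of 6/16 = 12 thirty-second notes.
Working in thirty-second notes: half tied to quarter (half + quarter) = 24; thirty-second = 1; half = 16; eighth = 4; eighth note = 4; quarter = 8; quarter note = 8; dotted quarter note = 12.
Sum: 24 + 1 + 16 + 4 + 4 + 8 + 8 + 12 = 77.
77 ÷ 12 = 6 complete bars with 5 left over.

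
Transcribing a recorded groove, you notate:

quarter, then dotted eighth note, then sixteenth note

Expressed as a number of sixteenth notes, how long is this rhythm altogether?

8

Working in sixteenth notes: quarter = 4; dotted eighth note = 3; sixteenth note = 1.
Adding: 4 + 3 + 1 = 8 sixteenth notes.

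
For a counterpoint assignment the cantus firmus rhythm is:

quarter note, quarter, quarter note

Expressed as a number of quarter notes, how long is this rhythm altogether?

Convert each value to quarter notes: quarter note = 1; quarter = 1; quarter note = 1.
Altogether 1 + 1 + 1 = 3 quarter notes.

3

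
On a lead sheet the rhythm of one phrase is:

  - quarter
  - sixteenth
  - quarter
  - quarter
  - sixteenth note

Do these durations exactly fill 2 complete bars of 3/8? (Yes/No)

One bar of 3/8 = 6 sixteenth notes, so 2 bars = 12.
In sixteenth notes: quarter = 4; sixteenth = 1; quarter = 4; quarter = 4; sixteenth note = 1.
Sum: 4 + 1 + 4 + 4 + 1 = 14.
14 exceeds 12, so the answer is No.

No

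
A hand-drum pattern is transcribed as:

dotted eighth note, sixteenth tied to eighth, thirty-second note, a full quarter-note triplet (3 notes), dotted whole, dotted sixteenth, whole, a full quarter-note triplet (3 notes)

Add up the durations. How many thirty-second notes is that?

Express everything in thirty-second notes: dotted eighth note = 6; sixteenth tied to eighth (sixteenth + eighth) = 6; thirty-second note = 1; a full quarter-note triplet (3 notes) (three triplet quarters span one half) = 16; dotted whole = 48; dotted sixteenth = 3; whole = 32; a full quarter-note triplet (3 notes) (three triplet quarters span one half) = 16.
Total: 6 + 6 + 1 + 16 + 48 + 3 + 32 + 16 = 128 thirty-second notes.

128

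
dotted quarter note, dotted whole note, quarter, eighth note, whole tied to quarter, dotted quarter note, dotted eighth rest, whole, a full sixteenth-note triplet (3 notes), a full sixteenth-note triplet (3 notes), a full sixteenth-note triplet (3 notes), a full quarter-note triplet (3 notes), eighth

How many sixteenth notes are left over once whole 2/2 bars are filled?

One bar of 2/2 = 16 sixteenth notes.
Working in sixteenth notes: dotted quarter note = 6; dotted whole note = 24; quarter = 4; eighth note = 2; whole tied to quarter (whole + quarter) = 20; dotted quarter note = 6; dotted eighth rest = 3; whole = 16; a full sixteenth-note triplet (3 notes) (three triplet sixteenths span one eighth) = 2; a full sixteenth-note triplet (3 notes) (three triplet sixteenths span one eighth) = 2; a full sixteenth-note triplet (3 notes) (three triplet sixteenths span one eighth) = 2; a full quarter-note triplet (3 notes) (three triplet quarters span one half) = 8; eighth = 2.
Sum: 6 + 24 + 4 + 2 + 20 + 6 + 3 + 16 + 2 + 2 + 2 + 8 + 2 = 97.
97 ÷ 16 = 6 complete bars with 1 sixteenth note remaining.

1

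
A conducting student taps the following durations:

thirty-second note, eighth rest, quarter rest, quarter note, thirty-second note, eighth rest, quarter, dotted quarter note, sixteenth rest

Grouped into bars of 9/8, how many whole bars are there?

1

One bar of 9/8 = 36 thirty-second notes.
Convert each value to thirty-second notes: thirty-second note = 1; eighth rest = 4; quarter rest = 8; quarter note = 8; thirty-second note = 1; eighth rest = 4; quarter = 8; dotted quarter note = 12; sixteenth rest = 2.
Adding: 1 + 4 + 8 + 8 + 1 + 4 + 8 + 12 + 2 = 48.
48 ÷ 36 = 1 complete bar with 12 left over.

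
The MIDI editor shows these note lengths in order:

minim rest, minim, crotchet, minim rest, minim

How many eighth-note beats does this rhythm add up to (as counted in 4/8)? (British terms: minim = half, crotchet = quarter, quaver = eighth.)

One eighth-note beat = 2 sixteenth notes.
Convert each value to sixteenth notes: minim rest = 8; minim = 8; crotchet = 4; minim rest = 8; minim = 8.
Adding: 8 + 8 + 4 + 8 + 8 = 36.
36 ÷ 2 = 18 beats.

18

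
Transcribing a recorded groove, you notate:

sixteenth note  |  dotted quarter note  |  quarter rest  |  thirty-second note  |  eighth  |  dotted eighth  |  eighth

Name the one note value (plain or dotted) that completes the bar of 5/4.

dotted sixteenth note

The bar of 5/4 = 40 thirty-second notes.
Each duration in thirty-second notes: sixteenth note = 2; dotted quarter note = 12; quarter rest = 8; thirty-second note = 1; eighth = 4; dotted eighth = 6; eighth = 4.
Adding: 2 + 12 + 8 + 1 + 4 + 6 + 4 = 37.
Remaining: 40 − 37 = 3 thirty-second notes, which is a dotted sixteenth note.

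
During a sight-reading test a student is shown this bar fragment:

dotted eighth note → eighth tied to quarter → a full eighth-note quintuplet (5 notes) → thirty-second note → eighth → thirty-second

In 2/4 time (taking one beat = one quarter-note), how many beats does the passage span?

One quarter-note beat = 8 thirty-second notes.
In thirty-second notes: dotted eighth note = 6; eighth tied to quarter (eighth + quarter) = 12; a full eighth-note quintuplet (5 notes) (five quintuplet eighths span one half) = 16; thirty-second note = 1; eighth = 4; thirty-second = 1.
Adding: 6 + 12 + 16 + 1 + 4 + 1 = 40.
40 ÷ 8 = 5 beats.

5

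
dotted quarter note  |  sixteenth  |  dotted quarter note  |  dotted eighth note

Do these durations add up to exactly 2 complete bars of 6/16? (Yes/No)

No

One bar of 6/16 = 6 sixteenth notes, so 2 bars = 12.
Each duration in sixteenth notes: dotted quarter note = 6; sixteenth = 1; dotted quarter note = 6; dotted eighth note = 3.
Sum: 6 + 1 + 6 + 3 = 16.
16 exceeds 12, so the answer is No.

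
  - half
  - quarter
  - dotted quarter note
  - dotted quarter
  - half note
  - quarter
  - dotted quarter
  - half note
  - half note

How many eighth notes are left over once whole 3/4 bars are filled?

One bar of 3/4 = 6 eighth notes.
Express everything in eighth notes: half = 4; quarter = 2; dotted quarter note = 3; dotted quarter = 3; half note = 4; quarter = 2; dotted quarter = 3; half note = 4; half note = 4.
Altogether 4 + 2 + 3 + 3 + 4 + 2 + 3 + 4 + 4 = 29.
29 ÷ 6 = 4 complete bars with 5 eighth notes remaining.

5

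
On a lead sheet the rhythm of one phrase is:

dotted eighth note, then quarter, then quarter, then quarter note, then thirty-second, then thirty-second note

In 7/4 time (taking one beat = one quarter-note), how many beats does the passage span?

4

One quarter-note beat = 8 thirty-second notes.
In thirty-second notes: dotted eighth note = 6; quarter = 8; quarter = 8; quarter note = 8; thirty-second = 1; thirty-second note = 1.
Total: 6 + 8 + 8 + 8 + 1 + 1 = 32.
32 ÷ 8 = 4 beats.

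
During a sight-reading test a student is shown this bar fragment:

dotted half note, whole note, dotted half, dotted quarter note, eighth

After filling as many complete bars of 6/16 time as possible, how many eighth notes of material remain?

One bar of 6/16 = 3 eighth notes.
In eighth notes: dotted half note = 6; whole note = 8; dotted half = 6; dotted quarter note = 3; eighth = 1.
Sum: 6 + 8 + 6 + 3 + 1 = 24.
24 ÷ 3 = 8 complete bars with 0 eighth notes remaining.

0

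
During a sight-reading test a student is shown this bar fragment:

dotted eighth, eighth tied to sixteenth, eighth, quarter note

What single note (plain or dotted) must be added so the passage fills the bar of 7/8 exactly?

eighth note

The bar of 7/8 = 14 sixteenth notes.
Working in sixteenth notes: dotted eighth = 3; eighth tied to sixteenth (eighth + sixteenth) = 3; eighth = 2; quarter note = 4.
Sum: 3 + 3 + 2 + 4 = 12.
Remaining: 14 − 12 = 2 sixteenth notes, which is a eighth note.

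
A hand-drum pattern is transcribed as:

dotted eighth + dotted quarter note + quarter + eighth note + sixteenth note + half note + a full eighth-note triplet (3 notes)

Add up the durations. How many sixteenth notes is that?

28

In sixteenth notes: dotted eighth = 3; dotted quarter note = 6; quarter = 4; eighth note = 2; sixteenth note = 1; half note = 8; a full eighth-note triplet (3 notes) (three triplet eighths span one quarter) = 4.
Altogether 3 + 6 + 4 + 2 + 1 + 8 + 4 = 28 sixteenth notes.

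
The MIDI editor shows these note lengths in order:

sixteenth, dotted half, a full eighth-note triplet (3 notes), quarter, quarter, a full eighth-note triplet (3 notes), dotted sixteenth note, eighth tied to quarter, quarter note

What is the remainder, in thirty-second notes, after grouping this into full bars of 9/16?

One bar of 9/16 = 18 thirty-second notes.
In thirty-second notes: sixteenth = 2; dotted half = 24; a full eighth-note triplet (3 notes) (three triplet eighths span one quarter) = 8; quarter = 8; quarter = 8; a full eighth-note triplet (3 notes) (three triplet eighths span one quarter) = 8; dotted sixteenth note = 3; eighth tied to quarter (eighth + quarter) = 12; quarter note = 8.
Adding: 2 + 24 + 8 + 8 + 8 + 8 + 3 + 12 + 8 = 81.
81 ÷ 18 = 4 complete bars with 9 thirty-second notes remaining.

9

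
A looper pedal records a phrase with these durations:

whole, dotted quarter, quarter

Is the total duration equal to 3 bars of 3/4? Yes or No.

No

One bar of 3/4 = 6 eighth notes, so 3 bars = 18.
In eighth notes: whole = 8; dotted quarter = 3; quarter = 2.
Adding: 8 + 3 + 2 = 13.
13 falls short of 18, so the answer is No.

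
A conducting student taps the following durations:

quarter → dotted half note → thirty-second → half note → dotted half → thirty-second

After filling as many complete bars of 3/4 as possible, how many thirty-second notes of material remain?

2

One bar of 3/4 = 24 thirty-second notes.
In thirty-second notes: quarter = 8; dotted half note = 24; thirty-second = 1; half note = 16; dotted half = 24; thirty-second = 1.
Sum: 8 + 24 + 1 + 16 + 24 + 1 = 74.
74 ÷ 24 = 3 complete bars with 2 thirty-second notes remaining.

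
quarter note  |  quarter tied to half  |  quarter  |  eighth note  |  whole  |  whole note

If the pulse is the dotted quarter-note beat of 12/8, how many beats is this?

9

One dotted quarter-note beat = 3 eighth notes.
Each duration in eighth notes: quarter note = 2; quarter tied to half (quarter + half) = 6; quarter = 2; eighth note = 1; whole = 8; whole note = 8.
Altogether 2 + 6 + 2 + 1 + 8 + 8 = 27.
27 ÷ 3 = 9 beats.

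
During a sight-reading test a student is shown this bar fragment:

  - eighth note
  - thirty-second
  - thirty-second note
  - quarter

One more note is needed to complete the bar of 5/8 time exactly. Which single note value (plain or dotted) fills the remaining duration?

The bar of 5/8 = 20 thirty-second notes.
In thirty-second notes: eighth note = 4; thirty-second = 1; thirty-second note = 1; quarter = 8.
Altogether 4 + 1 + 1 + 8 = 14.
Remaining: 20 − 14 = 6 thirty-second notes, which is a dotted eighth note.

dotted eighth note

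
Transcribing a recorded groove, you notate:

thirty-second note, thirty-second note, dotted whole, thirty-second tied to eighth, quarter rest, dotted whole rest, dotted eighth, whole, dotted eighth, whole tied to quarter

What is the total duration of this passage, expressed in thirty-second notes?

Convert each value to thirty-second notes: thirty-second note = 1; thirty-second note = 1; dotted whole = 48; thirty-second tied to eighth (thirty-second + eighth) = 5; quarter rest = 8; dotted whole rest = 48; dotted eighth = 6; whole = 32; dotted eighth = 6; whole tied to quarter (whole + quarter) = 40.
Total: 1 + 1 + 48 + 5 + 8 + 48 + 6 + 32 + 6 + 40 = 195 thirty-second notes.

195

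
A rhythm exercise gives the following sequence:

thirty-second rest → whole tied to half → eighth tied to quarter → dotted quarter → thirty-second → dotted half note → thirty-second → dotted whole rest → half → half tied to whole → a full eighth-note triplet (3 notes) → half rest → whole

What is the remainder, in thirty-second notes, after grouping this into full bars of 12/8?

One bar of 12/8 = 48 thirty-second notes.
Express everything in thirty-second notes: thirty-second rest = 1; whole tied to half (whole + half) = 48; eighth tied to quarter (eighth + quarter) = 12; dotted quarter = 12; thirty-second = 1; dotted half note = 24; thirty-second = 1; dotted whole rest = 48; half = 16; half tied to whole (half + whole) = 48; a full eighth-note triplet (3 notes) (three triplet eighths span one quarter) = 8; half rest = 16; whole = 32.
Altogether 1 + 48 + 12 + 12 + 1 + 24 + 1 + 48 + 16 + 48 + 8 + 16 + 32 = 267.
267 ÷ 48 = 5 complete bars with 27 thirty-second notes remaining.

27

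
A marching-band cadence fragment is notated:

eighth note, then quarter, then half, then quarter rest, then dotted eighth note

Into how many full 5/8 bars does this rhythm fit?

One bar of 5/8 = 10 sixteenth notes.
Each duration in sixteenth notes: eighth note = 2; quarter = 4; half = 8; quarter rest = 4; dotted eighth note = 3.
Sum: 2 + 4 + 8 + 4 + 3 = 21.
21 ÷ 10 = 2 complete bars with 1 left over.

2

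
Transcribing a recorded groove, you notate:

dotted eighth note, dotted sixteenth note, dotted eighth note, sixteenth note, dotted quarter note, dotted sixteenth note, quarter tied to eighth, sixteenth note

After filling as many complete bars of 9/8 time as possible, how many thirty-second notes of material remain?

One bar of 9/8 = 36 thirty-second notes.
Express everything in thirty-second notes: dotted eighth note = 6; dotted sixteenth note = 3; dotted eighth note = 6; sixteenth note = 2; dotted quarter note = 12; dotted sixteenth note = 3; quarter tied to eighth (quarter + eighth) = 12; sixteenth note = 2.
Altogether 6 + 3 + 6 + 2 + 12 + 3 + 12 + 2 = 46.
46 ÷ 36 = 1 complete bar with 10 thirty-second notes remaining.

10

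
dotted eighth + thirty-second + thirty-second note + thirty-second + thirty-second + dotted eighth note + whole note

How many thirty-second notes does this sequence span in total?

48

Express everything in thirty-second notes: dotted eighth = 6; thirty-second = 1; thirty-second note = 1; thirty-second = 1; thirty-second = 1; dotted eighth note = 6; whole note = 32.
Adding: 6 + 1 + 1 + 1 + 1 + 6 + 32 = 48 thirty-second notes.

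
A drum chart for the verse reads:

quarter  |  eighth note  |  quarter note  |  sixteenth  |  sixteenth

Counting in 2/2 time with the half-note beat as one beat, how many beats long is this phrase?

1.5

One half-note beat = 8 sixteenth notes.
Working in sixteenth notes: quarter = 4; eighth note = 2; quarter note = 4; sixteenth = 1; sixteenth = 1.
Altogether 4 + 2 + 4 + 1 + 1 = 12.
12 ÷ 8 = 1.5 beats.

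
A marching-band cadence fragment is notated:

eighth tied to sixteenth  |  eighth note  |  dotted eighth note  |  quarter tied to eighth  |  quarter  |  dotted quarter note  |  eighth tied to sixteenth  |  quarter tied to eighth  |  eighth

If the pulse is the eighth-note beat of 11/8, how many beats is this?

17.5

One eighth-note beat = 2 sixteenth notes.
Working in sixteenth notes: eighth tied to sixteenth (eighth + sixteenth) = 3; eighth note = 2; dotted eighth note = 3; quarter tied to eighth (quarter + eighth) = 6; quarter = 4; dotted quarter note = 6; eighth tied to sixteenth (eighth + sixteenth) = 3; quarter tied to eighth (quarter + eighth) = 6; eighth = 2.
Sum: 3 + 2 + 3 + 6 + 4 + 6 + 3 + 6 + 2 = 35.
35 ÷ 2 = 17.5 beats.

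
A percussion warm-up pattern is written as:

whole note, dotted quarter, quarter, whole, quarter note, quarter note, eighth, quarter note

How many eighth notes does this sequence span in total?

28

Working in eighth notes: whole note = 8; dotted quarter = 3; quarter = 2; whole = 8; quarter note = 2; quarter note = 2; eighth = 1; quarter note = 2.
Total: 8 + 3 + 2 + 8 + 2 + 2 + 1 + 2 = 28 eighth notes.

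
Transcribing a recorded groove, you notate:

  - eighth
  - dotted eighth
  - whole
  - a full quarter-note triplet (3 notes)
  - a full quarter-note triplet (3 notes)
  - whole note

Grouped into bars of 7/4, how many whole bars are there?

1

One bar of 7/4 = 28 sixteenth notes.
In sixteenth notes: eighth = 2; dotted eighth = 3; whole = 16; a full quarter-note triplet (3 notes) (three triplet quarters span one half) = 8; a full quarter-note triplet (3 notes) (three triplet quarters span one half) = 8; whole note = 16.
Total: 2 + 3 + 16 + 8 + 8 + 16 = 53.
53 ÷ 28 = 1 complete bar with 25 left over.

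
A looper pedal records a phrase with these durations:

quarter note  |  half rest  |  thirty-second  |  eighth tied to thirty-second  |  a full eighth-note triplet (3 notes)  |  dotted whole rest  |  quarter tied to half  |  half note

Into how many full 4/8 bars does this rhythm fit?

7

One bar of 4/8 = 16 thirty-second notes.
Each duration in thirty-second notes: quarter note = 8; half rest = 16; thirty-second = 1; eighth tied to thirty-second (eighth + thirty-second) = 5; a full eighth-note triplet (3 notes) (three triplet eighths span one quarter) = 8; dotted whole rest = 48; quarter tied to half (quarter + half) = 24; half note = 16.
Total: 8 + 16 + 1 + 5 + 8 + 48 + 24 + 16 = 126.
126 ÷ 16 = 7 complete bars with 14 left over.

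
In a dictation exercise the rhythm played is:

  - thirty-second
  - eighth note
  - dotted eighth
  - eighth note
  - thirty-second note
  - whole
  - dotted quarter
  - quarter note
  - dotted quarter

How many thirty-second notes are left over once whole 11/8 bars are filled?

One bar of 11/8 = 44 thirty-second notes.
Convert each value to thirty-second notes: thirty-second = 1; eighth note = 4; dotted eighth = 6; eighth note = 4; thirty-second note = 1; whole = 32; dotted quarter = 12; quarter note = 8; dotted quarter = 12.
Altogether 1 + 4 + 6 + 4 + 1 + 32 + 12 + 8 + 12 = 80.
80 ÷ 44 = 1 complete bar with 36 thirty-second notes remaining.

36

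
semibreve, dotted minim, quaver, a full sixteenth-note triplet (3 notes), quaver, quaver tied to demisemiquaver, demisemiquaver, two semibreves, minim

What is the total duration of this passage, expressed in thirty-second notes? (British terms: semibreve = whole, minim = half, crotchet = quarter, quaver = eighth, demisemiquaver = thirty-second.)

154

Each duration in thirty-second notes: semibreve = 32; dotted minim = 24; quaver = 4; a full sixteenth-note triplet (3 notes) (three triplet sixteenths span one eighth) = 4; quaver = 4; quaver tied to demisemiquaver (quaver + demisemiquaver) = 5; demisemiquaver = 1; semibreve = 32; semibreve = 32; minim = 16.
Adding: 32 + 24 + 4 + 4 + 4 + 5 + 1 + 32 + 32 + 16 = 154 thirty-second notes.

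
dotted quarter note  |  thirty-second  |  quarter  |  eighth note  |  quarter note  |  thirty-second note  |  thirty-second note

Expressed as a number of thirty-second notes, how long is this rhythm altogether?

In thirty-second notes: dotted quarter note = 12; thirty-second = 1; quarter = 8; eighth note = 4; quarter note = 8; thirty-second note = 1; thirty-second note = 1.
Sum: 12 + 1 + 8 + 4 + 8 + 1 + 1 = 35 thirty-second notes.

35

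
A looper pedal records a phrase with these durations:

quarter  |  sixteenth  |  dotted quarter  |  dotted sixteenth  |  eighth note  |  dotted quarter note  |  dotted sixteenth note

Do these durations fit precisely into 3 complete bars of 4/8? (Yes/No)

No

One bar of 4/8 = 16 thirty-second notes, so 3 bars = 48.
Working in thirty-second notes: quarter = 8; sixteenth = 2; dotted quarter = 12; dotted sixteenth = 3; eighth note = 4; dotted quarter note = 12; dotted sixteenth note = 3.
Adding: 8 + 2 + 12 + 3 + 4 + 12 + 3 = 44.
44 falls short of 48, so the answer is No.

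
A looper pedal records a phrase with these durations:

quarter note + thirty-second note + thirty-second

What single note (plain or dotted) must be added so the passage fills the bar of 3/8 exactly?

sixteenth note

The bar of 3/8 = 12 thirty-second notes.
In thirty-second notes: quarter note = 8; thirty-second note = 1; thirty-second = 1.
Total: 8 + 1 + 1 = 10.
Remaining: 12 − 10 = 2 thirty-second notes, which is a sixteenth note.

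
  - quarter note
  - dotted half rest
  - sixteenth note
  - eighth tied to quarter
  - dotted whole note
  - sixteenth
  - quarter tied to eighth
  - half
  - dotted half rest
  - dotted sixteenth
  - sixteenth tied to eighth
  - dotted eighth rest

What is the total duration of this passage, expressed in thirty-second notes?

Each duration in thirty-second notes: quarter note = 8; dotted half rest = 24; sixteenth note = 2; eighth tied to quarter (eighth + quarter) = 12; dotted whole note = 48; sixteenth = 2; quarter tied to eighth (quarter + eighth) = 12; half = 16; dotted half rest = 24; dotted sixteenth = 3; sixteenth tied to eighth (sixteenth + eighth) = 6; dotted eighth rest = 6.
Altogether 8 + 24 + 2 + 12 + 48 + 2 + 12 + 16 + 24 + 3 + 6 + 6 = 163 thirty-second notes.

163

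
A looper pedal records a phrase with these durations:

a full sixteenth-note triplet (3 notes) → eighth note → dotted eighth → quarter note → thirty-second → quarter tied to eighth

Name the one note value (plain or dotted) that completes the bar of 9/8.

thirty-second note

The bar of 9/8 = 36 thirty-second notes.
Convert each value to thirty-second notes: a full sixteenth-note triplet (3 notes) (three triplet sixteenths span one eighth) = 4; eighth note = 4; dotted eighth = 6; quarter note = 8; thirty-second = 1; quarter tied to eighth (quarter + eighth) = 12.
Altogether 4 + 4 + 6 + 8 + 1 + 12 = 35.
Remaining: 36 − 35 = 1 thirty-second note, which is a thirty-second note.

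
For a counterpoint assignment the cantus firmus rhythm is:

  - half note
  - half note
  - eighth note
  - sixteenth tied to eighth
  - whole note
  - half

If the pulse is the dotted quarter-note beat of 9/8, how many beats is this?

One dotted quarter-note beat = 6 sixteenth notes.
Each duration in sixteenth notes: half note = 8; half note = 8; eighth note = 2; sixteenth tied to eighth (sixteenth + eighth) = 3; whole note = 16; half = 8.
Adding: 8 + 8 + 2 + 3 + 16 + 8 = 45.
45 ÷ 6 = 7.5 beats.

7.5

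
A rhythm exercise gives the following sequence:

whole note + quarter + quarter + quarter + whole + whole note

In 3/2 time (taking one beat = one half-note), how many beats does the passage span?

7.5

One half-note beat = 2 quarter notes.
Working in quarter notes: whole note = 4; quarter = 1; quarter = 1; quarter = 1; whole = 4; whole note = 4.
Altogether 4 + 1 + 1 + 1 + 4 + 4 = 15.
15 ÷ 2 = 7.5 beats.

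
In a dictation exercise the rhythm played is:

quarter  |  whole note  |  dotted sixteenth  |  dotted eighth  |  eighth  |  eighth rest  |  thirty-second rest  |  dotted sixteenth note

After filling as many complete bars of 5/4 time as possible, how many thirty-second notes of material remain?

21

One bar of 5/4 = 40 thirty-second notes.
Each duration in thirty-second notes: quarter = 8; whole note = 32; dotted sixteenth = 3; dotted eighth = 6; eighth = 4; eighth rest = 4; thirty-second rest = 1; dotted sixteenth note = 3.
Total: 8 + 32 + 3 + 6 + 4 + 4 + 1 + 3 = 61.
61 ÷ 40 = 1 complete bar with 21 thirty-second notes remaining.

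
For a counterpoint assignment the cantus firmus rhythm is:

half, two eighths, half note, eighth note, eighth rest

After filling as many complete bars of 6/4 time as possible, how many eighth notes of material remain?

One bar of 6/4 = 12 eighth notes.
Each duration in eighth notes: half = 4; eighth = 1; eighth = 1; half note = 4; eighth note = 1; eighth rest = 1.
Sum: 4 + 1 + 1 + 4 + 1 + 1 = 12.
12 ÷ 12 = 1 complete bar with 0 eighth notes remaining.

0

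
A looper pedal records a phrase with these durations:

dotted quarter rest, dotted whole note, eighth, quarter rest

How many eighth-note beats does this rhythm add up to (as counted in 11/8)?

One eighth-note beat = 2 sixteenth notes.
Each duration in sixteenth notes: dotted quarter rest = 6; dotted whole note = 24; eighth = 2; quarter rest = 4.
Adding: 6 + 24 + 2 + 4 = 36.
36 ÷ 2 = 18 beats.

18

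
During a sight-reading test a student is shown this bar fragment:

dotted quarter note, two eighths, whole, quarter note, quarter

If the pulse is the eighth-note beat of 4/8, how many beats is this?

17

One eighth-note beat = 2 sixteenth notes.
Working in sixteenth notes: dotted quarter note = 6; eighth = 2; eighth = 2; whole = 16; quarter note = 4; quarter = 4.
Sum: 6 + 2 + 2 + 16 + 4 + 4 = 34.
34 ÷ 2 = 17 beats.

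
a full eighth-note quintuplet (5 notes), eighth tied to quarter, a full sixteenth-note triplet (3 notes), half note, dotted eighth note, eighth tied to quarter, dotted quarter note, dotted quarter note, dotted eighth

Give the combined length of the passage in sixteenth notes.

48

Convert each value to sixteenth notes: a full eighth-note quintuplet (5 notes) (five quintuplet eighths span one half) = 8; eighth tied to quarter (eighth + quarter) = 6; a full sixteenth-note triplet (3 notes) (three triplet sixteenths span one eighth) = 2; half note = 8; dotted eighth note = 3; eighth tied to quarter (eighth + quarter) = 6; dotted quarter note = 6; dotted quarter note = 6; dotted eighth = 3.
Altogether 8 + 6 + 2 + 8 + 3 + 6 + 6 + 6 + 3 = 48 sixteenth notes.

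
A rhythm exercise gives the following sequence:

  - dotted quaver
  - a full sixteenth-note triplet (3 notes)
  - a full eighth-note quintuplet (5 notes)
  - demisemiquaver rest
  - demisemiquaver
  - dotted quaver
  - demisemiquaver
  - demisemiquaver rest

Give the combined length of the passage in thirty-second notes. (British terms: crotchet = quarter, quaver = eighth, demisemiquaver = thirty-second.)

In thirty-second notes: dotted quaver = 6; a full sixteenth-note triplet (3 notes) (three triplet sixteenths span one eighth) = 4; a full eighth-note quintuplet (5 notes) (five quintuplet eighths span one half) = 16; demisemiquaver rest = 1; demisemiquaver = 1; dotted quaver = 6; demisemiquaver = 1; demisemiquaver rest = 1.
Altogether 6 + 4 + 16 + 1 + 1 + 6 + 1 + 1 = 36 thirty-second notes.

36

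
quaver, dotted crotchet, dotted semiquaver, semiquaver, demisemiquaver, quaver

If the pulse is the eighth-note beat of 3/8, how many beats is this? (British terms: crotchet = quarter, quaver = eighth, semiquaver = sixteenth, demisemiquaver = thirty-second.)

6.5

One eighth-note beat = 4 thirty-second notes.
Express everything in thirty-second notes: quaver = 4; dotted crotchet = 12; dotted semiquaver = 3; semiquaver = 2; demisemiquaver = 1; quaver = 4.
Total: 4 + 12 + 3 + 2 + 1 + 4 = 26.
26 ÷ 4 = 6.5 beats.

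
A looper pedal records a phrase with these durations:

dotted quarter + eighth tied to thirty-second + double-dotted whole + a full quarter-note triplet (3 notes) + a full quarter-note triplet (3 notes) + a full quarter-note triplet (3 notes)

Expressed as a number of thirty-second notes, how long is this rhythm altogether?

121

Working in thirty-second notes: dotted quarter = 12; eighth tied to thirty-second (eighth + thirty-second) = 5; double-dotted whole = 56; a full quarter-note triplet (3 notes) (three triplet quarters span one half) = 16; a full quarter-note triplet (3 notes) (three triplet quarters span one half) = 16; a full quarter-note triplet (3 notes) (three triplet quarters span one half) = 16.
Altogether 12 + 5 + 56 + 16 + 16 + 16 = 121 thirty-second notes.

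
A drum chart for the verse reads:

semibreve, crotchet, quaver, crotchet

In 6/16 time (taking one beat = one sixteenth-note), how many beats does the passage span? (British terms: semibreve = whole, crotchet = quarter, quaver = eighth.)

26

One sixteenth-note beat = 2 thirty-second notes.
Convert each value to thirty-second notes: semibreve = 32; crotchet = 8; quaver = 4; crotchet = 8.
Sum: 32 + 8 + 4 + 8 = 52.
52 ÷ 2 = 26 beats.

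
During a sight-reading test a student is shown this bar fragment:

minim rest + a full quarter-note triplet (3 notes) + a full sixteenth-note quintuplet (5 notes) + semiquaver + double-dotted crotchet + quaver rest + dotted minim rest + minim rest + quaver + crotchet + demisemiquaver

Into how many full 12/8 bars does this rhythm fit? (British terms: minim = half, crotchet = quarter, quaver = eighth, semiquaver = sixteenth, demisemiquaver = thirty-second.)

2

One bar of 12/8 = 48 thirty-second notes.
In thirty-second notes: minim rest = 16; a full quarter-note triplet (3 notes) (three triplet quarters span one half) = 16; a full sixteenth-note quintuplet (5 notes) (five quintuplet sixteenths span one quarter) = 8; semiquaver = 2; double-dotted crotchet = 14; quaver rest = 4; dotted minim rest = 24; minim rest = 16; quaver = 4; crotchet = 8; demisemiquaver = 1.
Altogether 16 + 16 + 8 + 2 + 14 + 4 + 24 + 16 + 4 + 8 + 1 = 113.
113 ÷ 48 = 2 complete bars with 17 left over.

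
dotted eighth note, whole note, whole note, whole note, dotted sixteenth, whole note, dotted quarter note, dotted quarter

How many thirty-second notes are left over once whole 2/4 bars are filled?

One bar of 2/4 = 16 thirty-second notes.
In thirty-second notes: dotted eighth note = 6; whole note = 32; whole note = 32; whole note = 32; dotted sixteenth = 3; whole note = 32; dotted quarter note = 12; dotted quarter = 12.
Sum: 6 + 32 + 32 + 32 + 3 + 32 + 12 + 12 = 161.
161 ÷ 16 = 10 complete bars with 1 thirty-second note remaining.

1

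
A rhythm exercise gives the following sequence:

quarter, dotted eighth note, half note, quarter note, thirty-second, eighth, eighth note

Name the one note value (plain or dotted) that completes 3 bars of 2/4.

3 bars of 2/4 = 48 thirty-second notes.
Convert each value to thirty-second notes: quarter = 8; dotted eighth note = 6; half note = 16; quarter note = 8; thirty-second = 1; eighth = 4; eighth note = 4.
Sum: 8 + 6 + 16 + 8 + 1 + 4 + 4 = 47.
Remaining: 48 − 47 = 1 thirty-second note, which is a thirty-second note.

thirty-second note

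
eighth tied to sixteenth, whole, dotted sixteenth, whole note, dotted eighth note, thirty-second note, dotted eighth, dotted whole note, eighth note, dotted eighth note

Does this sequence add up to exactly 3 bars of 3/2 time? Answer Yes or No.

One bar of 3/2 = 48 thirty-second notes, so 3 bars = 144.
In thirty-second notes: eighth tied to sixteenth (eighth + sixteenth) = 6; whole = 32; dotted sixteenth = 3; whole note = 32; dotted eighth note = 6; thirty-second note = 1; dotted eighth = 6; dotted whole note = 48; eighth note = 4; dotted eighth note = 6.
Adding: 6 + 32 + 3 + 32 + 6 + 1 + 6 + 48 + 4 + 6 = 144.
144 equals 144, so the answer is Yes.

Yes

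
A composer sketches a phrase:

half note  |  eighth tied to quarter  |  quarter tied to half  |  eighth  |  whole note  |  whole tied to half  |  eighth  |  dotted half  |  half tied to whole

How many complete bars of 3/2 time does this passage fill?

4

One bar of 3/2 = 12 eighth notes.
Working in eighth notes: half note = 4; eighth tied to quarter (eighth + quarter) = 3; quarter tied to half (quarter + half) = 6; eighth = 1; whole note = 8; whole tied to half (whole + half) = 12; eighth = 1; dotted half = 6; half tied to whole (half + whole) = 12.
Sum: 4 + 3 + 6 + 1 + 8 + 12 + 1 + 6 + 12 = 53.
53 ÷ 12 = 4 complete bars with 5 left over.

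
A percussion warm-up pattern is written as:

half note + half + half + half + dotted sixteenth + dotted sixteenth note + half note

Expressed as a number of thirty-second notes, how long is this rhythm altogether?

Express everything in thirty-second notes: half note = 16; half = 16; half = 16; half = 16; dotted sixteenth = 3; dotted sixteenth note = 3; half note = 16.
Adding: 16 + 16 + 16 + 16 + 3 + 3 + 16 = 86 thirty-second notes.

86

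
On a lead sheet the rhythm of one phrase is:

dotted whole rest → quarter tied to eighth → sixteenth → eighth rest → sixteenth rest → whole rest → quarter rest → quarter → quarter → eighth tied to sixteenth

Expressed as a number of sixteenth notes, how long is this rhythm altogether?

65

Express everything in sixteenth notes: dotted whole rest = 24; quarter tied to eighth (quarter + eighth) = 6; sixteenth = 1; eighth rest = 2; sixteenth rest = 1; whole rest = 16; quarter rest = 4; quarter = 4; quarter = 4; eighth tied to sixteenth (eighth + sixteenth) = 3.
Sum: 24 + 6 + 1 + 2 + 1 + 16 + 4 + 4 + 4 + 3 = 65 sixteenth notes.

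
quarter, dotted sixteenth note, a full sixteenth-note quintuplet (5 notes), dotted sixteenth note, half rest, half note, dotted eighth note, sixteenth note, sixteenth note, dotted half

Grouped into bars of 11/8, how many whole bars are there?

One bar of 11/8 = 44 thirty-second notes.
Working in thirty-second notes: quarter = 8; dotted sixteenth note = 3; a full sixteenth-note quintuplet (5 notes) (five quintuplet sixteenths span one quarter) = 8; dotted sixteenth note = 3; half rest = 16; half note = 16; dotted eighth note = 6; sixteenth note = 2; sixteenth note = 2; dotted half = 24.
Altogether 8 + 3 + 8 + 3 + 16 + 16 + 6 + 2 + 2 + 24 = 88.
88 ÷ 44 = 2 complete bars with 0 left over.

2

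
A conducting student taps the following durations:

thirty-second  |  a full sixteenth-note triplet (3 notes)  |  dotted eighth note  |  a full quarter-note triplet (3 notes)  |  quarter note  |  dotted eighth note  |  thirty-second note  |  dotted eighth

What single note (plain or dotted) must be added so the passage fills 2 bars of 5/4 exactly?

2 bars of 5/4 = 80 thirty-second notes.
Each duration in thirty-second notes: thirty-second = 1; a full sixteenth-note triplet (3 notes) (three triplet sixteenths span one eighth) = 4; dotted eighth note = 6; a full quarter-note triplet (3 notes) (three triplet quarters span one half) = 16; quarter note = 8; dotted eighth note = 6; thirty-second note = 1; dotted eighth = 6.
Adding: 1 + 4 + 6 + 16 + 8 + 6 + 1 + 6 = 48.
Remaining: 80 − 48 = 32 thirty-second notes, which is a whole note.

whole note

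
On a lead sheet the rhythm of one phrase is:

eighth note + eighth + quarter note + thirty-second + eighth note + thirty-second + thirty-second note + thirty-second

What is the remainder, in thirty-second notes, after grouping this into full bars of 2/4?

One bar of 2/4 = 16 thirty-second notes.
Each duration in thirty-second notes: eighth note = 4; eighth = 4; quarter note = 8; thirty-second = 1; eighth note = 4; thirty-second = 1; thirty-second note = 1; thirty-second = 1.
Sum: 4 + 4 + 8 + 1 + 4 + 1 + 1 + 1 = 24.
24 ÷ 16 = 1 complete bar with 8 thirty-second notes remaining.

8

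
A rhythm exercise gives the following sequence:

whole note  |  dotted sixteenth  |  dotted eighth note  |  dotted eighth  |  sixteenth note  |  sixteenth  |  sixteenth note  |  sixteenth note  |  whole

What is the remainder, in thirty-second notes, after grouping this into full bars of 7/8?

3

One bar of 7/8 = 28 thirty-second notes.
Convert each value to thirty-second notes: whole note = 32; dotted sixteenth = 3; dotted eighth note = 6; dotted eighth = 6; sixteenth note = 2; sixteenth = 2; sixteenth note = 2; sixteenth note = 2; whole = 32.
Adding: 32 + 3 + 6 + 6 + 2 + 2 + 2 + 2 + 32 = 87.
87 ÷ 28 = 3 complete bars with 3 thirty-second notes remaining.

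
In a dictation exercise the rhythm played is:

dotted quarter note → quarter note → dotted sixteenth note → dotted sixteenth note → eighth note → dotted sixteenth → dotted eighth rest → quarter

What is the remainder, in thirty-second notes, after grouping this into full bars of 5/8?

One bar of 5/8 = 20 thirty-second notes.
Express everything in thirty-second notes: dotted quarter note = 12; quarter note = 8; dotted sixteenth note = 3; dotted sixteenth note = 3; eighth note = 4; dotted sixteenth = 3; dotted eighth rest = 6; quarter = 8.
Altogether 12 + 8 + 3 + 3 + 4 + 3 + 6 + 8 = 47.
47 ÷ 20 = 2 complete bars with 7 thirty-second notes remaining.

7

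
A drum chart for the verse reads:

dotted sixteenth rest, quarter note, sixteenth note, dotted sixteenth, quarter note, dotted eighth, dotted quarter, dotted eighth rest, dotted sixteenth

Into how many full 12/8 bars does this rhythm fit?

1

One bar of 12/8 = 48 thirty-second notes.
Each duration in thirty-second notes: dotted sixteenth rest = 3; quarter note = 8; sixteenth note = 2; dotted sixteenth = 3; quarter note = 8; dotted eighth = 6; dotted quarter = 12; dotted eighth rest = 6; dotted sixteenth = 3.
Adding: 3 + 8 + 2 + 3 + 8 + 6 + 12 + 6 + 3 = 51.
51 ÷ 48 = 1 complete bar with 3 left over.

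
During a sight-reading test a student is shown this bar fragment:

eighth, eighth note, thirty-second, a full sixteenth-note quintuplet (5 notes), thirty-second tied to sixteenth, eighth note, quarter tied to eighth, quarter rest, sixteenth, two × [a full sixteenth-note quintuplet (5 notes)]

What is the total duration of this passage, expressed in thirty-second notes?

Working in thirty-second notes: eighth = 4; eighth note = 4; thirty-second = 1; a full sixteenth-note quintuplet (5 notes) (five quintuplet sixteenths span one quarter) = 8; thirty-second tied to sixteenth (thirty-second + sixteenth) = 3; eighth note = 4; quarter tied to eighth (quarter + eighth) = 12; quarter rest = 8; sixteenth = 2; a full sixteenth-note quintuplet (5 notes) (five quintuplet sixteenths span one quarter) = 8; a full sixteenth-note quintuplet (5 notes) (five quintuplet sixteenths span one quarter) = 8.
Sum: 4 + 4 + 1 + 8 + 3 + 4 + 12 + 8 + 2 + 8 + 8 = 62 thirty-second notes.

62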